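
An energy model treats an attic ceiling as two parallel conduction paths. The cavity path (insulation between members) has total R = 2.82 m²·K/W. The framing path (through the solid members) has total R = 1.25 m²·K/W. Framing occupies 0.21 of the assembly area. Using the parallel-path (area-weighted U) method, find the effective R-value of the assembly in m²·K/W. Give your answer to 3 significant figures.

2.23 m²·K/W

U_eff = 0.79/2.82 + 0.21/1.25 = 0.2801 + 0.168 = 0.4481
R_eff = 1/U_eff = 2.231 m²·K/W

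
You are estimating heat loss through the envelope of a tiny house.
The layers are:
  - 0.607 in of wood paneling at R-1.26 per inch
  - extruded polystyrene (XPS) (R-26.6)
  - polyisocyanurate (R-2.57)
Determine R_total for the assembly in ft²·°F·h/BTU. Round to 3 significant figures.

0.607 × 1.26 = 0.7648
R_total = 0.7648 + 26.6 + 2.57 = 29.93 ft²·°F·h/BTU

29.9 ft²·°F·h/BTU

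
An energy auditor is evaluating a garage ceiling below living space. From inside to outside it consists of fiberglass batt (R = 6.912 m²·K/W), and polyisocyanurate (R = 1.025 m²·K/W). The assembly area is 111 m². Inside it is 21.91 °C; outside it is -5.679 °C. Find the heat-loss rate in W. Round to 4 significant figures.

R_total = 6.912 + 1.025 = 7.937 m²·K/W
Q = A·ΔT/R = 111 × (21.91 − (-5.679)) / 7.937 = 385.84 W

385.8 W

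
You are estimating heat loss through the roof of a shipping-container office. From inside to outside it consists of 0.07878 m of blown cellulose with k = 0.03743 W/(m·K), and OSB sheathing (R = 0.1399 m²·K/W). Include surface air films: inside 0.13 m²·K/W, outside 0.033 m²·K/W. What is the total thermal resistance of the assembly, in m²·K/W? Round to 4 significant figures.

2.408 m²·K/W

0.07878/0.03743 = 2.1047
R_total = 0.13 + 2.1047 + 0.1399 + 0.033 = 2.4076 m²·K/W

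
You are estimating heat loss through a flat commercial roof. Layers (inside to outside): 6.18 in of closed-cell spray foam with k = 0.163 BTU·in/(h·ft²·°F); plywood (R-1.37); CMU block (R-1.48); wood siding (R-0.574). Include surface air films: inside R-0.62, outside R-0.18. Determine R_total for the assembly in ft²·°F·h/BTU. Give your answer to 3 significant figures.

42.1 ft²·°F·h/BTU

6.18/0.163 = 37.91
R_total = 0.62 + 37.91 + 1.37 + 1.48 + 0.574 + 0.18 = 42.14 ft²·°F·h/BTU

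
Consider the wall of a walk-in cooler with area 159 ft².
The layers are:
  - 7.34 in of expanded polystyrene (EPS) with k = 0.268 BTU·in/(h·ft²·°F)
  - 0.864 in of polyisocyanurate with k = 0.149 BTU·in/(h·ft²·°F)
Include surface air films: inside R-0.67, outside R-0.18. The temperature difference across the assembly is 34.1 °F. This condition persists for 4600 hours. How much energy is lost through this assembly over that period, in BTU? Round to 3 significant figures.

733000 BTU

7.34/0.268 = 27.39
0.864/0.149 = 5.799
R_total = 0.67 + 27.39 + 5.799 + 0.18 = 34.04 ft²·°F·h/BTU
Q = 159 × 34.1 / 34.04 = 159.3 BTU/h
E = 159.3 × 4600 = 732800 BTU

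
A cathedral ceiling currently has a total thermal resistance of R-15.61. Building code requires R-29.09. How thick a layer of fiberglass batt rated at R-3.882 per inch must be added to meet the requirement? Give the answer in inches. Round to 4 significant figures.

ΔR = 29.09 − 15.61 = 13.48 ft²·°F·h/BTU
L = ΔR / (R/in) = 13.48/3.882 = 3.4724 in

3.472 in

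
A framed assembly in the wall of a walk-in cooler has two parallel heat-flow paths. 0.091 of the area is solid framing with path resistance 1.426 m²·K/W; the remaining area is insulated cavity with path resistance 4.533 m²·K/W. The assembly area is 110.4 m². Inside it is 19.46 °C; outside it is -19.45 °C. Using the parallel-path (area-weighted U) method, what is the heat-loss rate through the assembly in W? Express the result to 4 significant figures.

U_eff = 0.909/4.533 + 0.091/1.426 = 0.20053 + 0.063815 = 0.26434
R_eff = 1/U_eff = 3.7829 m²·K/W
Q = 110.4 × (19.46 − (-19.45)) / 3.7829 = 1135.5 W

1136 W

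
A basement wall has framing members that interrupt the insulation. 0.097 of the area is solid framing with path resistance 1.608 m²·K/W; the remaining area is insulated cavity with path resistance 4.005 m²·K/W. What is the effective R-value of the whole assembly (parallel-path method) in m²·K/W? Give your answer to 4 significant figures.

3.499 m²·K/W

U_eff = 0.903/4.005 + 0.097/1.608 = 0.22547 + 0.060323 = 0.28579
R_eff = 1/U_eff = 3.4991 m²·K/W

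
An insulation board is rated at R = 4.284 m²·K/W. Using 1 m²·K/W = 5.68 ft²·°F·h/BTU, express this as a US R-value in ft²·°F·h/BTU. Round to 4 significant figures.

R_US = 4.284 × 5.68 = 24.333

24.33 ft²·°F·h/BTU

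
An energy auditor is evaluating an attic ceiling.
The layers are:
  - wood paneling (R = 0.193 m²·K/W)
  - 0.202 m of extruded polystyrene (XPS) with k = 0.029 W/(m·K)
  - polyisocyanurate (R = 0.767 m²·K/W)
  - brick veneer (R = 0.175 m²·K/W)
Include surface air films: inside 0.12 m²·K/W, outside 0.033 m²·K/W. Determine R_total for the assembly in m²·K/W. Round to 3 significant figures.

8.25 m²·K/W

0.202/0.029 = 6.966
R_total = 0.12 + 0.193 + 6.966 + 0.767 + 0.175 + 0.033 = 8.254 m²·K/W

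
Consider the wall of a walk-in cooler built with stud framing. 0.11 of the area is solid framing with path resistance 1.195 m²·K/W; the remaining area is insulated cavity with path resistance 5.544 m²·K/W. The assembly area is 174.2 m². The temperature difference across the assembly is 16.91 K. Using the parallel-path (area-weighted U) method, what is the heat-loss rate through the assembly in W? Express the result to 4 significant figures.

744.0 W

U_eff = 0.89/5.544 + 0.11/1.195 = 0.16053 + 0.09205 = 0.25258
R_eff = 1/U_eff = 3.9591 m²·K/W
Q = 174.2 × 16.91 / 3.9591 = 744.04 W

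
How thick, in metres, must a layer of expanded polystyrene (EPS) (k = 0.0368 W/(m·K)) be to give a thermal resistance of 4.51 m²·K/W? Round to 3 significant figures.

L = R·k = 4.51 × 0.0368 = 0.166 m

0.166 m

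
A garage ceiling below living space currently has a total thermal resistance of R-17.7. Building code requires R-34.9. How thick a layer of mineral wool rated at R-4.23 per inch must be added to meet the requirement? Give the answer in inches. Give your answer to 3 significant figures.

4.07 in

ΔR = 34.9 − 17.7 = 17.2 ft²·°F·h/BTU
L = ΔR / (R/in) = 17.2/4.23 = 4.066 in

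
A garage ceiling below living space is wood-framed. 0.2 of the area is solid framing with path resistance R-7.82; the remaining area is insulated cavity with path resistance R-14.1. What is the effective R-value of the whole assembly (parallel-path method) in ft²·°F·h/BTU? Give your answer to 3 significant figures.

12.1 ft²·°F·h/BTU

U_eff = 0.8/14.1 + 0.2/7.82 = 0.05674 + 0.02558 = 0.08231
R_eff = 1/U_eff = 12.15 ft²·°F·h/BTU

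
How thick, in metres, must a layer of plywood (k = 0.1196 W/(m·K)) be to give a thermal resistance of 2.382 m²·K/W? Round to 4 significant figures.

0.2849 m

L = R·k = 2.382 × 0.1196 = 0.28489 m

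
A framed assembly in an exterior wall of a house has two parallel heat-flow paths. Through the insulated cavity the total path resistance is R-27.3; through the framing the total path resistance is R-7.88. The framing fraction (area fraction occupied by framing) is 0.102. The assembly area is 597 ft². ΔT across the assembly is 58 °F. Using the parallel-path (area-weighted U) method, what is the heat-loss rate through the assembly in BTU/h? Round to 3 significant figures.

U_eff = 0.898/27.3 + 0.102/7.88 = 0.03289 + 0.01294 = 0.04584
R_eff = 1/U_eff = 21.82 ft²·°F·h/BTU
Q = 597 × 58 / 21.82 = 1587 BTU/h

1590 BTU/h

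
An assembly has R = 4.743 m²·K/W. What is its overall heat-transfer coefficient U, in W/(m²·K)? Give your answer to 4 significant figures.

U = 1/R = 1/4.743 = 0.21084

0.2108 W/(m²·K)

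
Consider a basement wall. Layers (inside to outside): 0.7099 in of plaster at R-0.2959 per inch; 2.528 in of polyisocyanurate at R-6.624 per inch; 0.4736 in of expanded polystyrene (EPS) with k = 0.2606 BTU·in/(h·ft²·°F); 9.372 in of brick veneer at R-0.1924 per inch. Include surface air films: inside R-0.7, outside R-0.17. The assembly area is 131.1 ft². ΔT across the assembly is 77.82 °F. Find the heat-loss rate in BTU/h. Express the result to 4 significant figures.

475.7 BTU/h

0.7099 × 0.2959 = 0.21006
2.528 × 6.624 = 16.745
0.4736/0.2606 = 1.8173
9.372 × 0.1924 = 1.8032
R_total = 0.7 + 0.21006 + 16.745 + 1.8173 + 1.8032 + 0.17 = 21.446 ft²·°F·h/BTU
Q = A·ΔT/R = 131.1 × 77.82 / 21.446 = 475.71 BTU/h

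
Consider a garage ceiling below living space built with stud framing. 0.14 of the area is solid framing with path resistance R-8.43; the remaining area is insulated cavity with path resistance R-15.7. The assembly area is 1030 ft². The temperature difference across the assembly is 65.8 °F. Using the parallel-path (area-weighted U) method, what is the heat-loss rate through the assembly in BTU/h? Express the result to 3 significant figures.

4840 BTU/h

U_eff = 0.86/15.7 + 0.14/8.43 = 0.05478 + 0.01661 = 0.07138
R_eff = 1/U_eff = 14.01 ft²·°F·h/BTU
Q = 1030 × 65.8 / 14.01 = 4838 BTU/h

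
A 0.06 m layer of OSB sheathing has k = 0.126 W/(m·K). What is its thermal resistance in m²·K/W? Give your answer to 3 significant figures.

0.476 m²·K/W

R = L/k = 0.06/0.126 = 0.4762 m²·K/W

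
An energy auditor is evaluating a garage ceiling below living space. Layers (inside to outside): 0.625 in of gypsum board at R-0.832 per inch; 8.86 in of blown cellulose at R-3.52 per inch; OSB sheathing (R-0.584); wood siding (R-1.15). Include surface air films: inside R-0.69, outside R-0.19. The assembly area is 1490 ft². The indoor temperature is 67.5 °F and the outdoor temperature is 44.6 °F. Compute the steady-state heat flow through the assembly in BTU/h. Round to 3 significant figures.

994 BTU/h

0.625 × 0.832 = 0.52
8.86 × 3.52 = 31.19
R_total = 0.69 + 0.52 + 31.19 + 0.584 + 1.15 + 0.19 = 34.32 ft²·°F·h/BTU
Q = A·ΔT/R = 1490 × (67.5 − 44.6) / 34.32 = 994.2 BTU/h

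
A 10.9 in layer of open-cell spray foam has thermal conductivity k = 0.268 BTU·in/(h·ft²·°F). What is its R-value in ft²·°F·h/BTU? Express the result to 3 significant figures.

40.7 ft²·°F·h/BTU

R = L/k = 10.9/0.268 = 40.67 ft²·°F·h/BTU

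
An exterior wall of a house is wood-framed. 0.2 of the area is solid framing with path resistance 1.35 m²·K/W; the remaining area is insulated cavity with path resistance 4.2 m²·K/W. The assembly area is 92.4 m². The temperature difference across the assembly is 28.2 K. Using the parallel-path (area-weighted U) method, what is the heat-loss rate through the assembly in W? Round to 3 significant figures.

882 W

U_eff = 0.8/4.2 + 0.2/1.35 = 0.1905 + 0.1481 = 0.3386
R_eff = 1/U_eff = 2.953 m²·K/W
Q = 92.4 × 28.2 / 2.953 = 882.3 W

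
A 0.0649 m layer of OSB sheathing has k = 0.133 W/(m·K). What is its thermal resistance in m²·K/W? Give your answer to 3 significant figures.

0.488 m²·K/W

R = L/k = 0.0649/0.133 = 0.488 m²·K/W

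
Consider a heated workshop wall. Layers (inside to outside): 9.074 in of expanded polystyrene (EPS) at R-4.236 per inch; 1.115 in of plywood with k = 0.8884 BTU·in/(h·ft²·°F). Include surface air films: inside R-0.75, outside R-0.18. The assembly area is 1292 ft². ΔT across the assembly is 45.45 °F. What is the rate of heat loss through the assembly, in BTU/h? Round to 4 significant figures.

1446 BTU/h

9.074 × 4.236 = 38.437
1.115/0.8884 = 1.2551
R_total = 0.75 + 38.437 + 1.2551 + 0.18 = 40.623 ft²·°F·h/BTU
Q = A·ΔT/R = 1292 × 45.45 / 40.623 = 1445.5 BTU/h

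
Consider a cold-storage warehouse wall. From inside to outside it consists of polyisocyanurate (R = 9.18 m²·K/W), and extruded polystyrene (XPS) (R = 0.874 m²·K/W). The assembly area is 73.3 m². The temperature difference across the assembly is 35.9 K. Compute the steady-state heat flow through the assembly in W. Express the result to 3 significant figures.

R_total = 9.18 + 0.874 = 10.05 m²·K/W
Q = A·ΔT/R = 73.3 × 35.9 / 10.05 = 261.7 W

262 W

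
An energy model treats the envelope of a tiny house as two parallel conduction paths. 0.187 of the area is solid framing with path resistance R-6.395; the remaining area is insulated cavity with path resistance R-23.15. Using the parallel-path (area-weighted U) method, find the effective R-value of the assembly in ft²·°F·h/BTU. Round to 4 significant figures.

U_eff = 0.813/23.15 + 0.187/6.395 = 0.035119 + 0.029242 = 0.06436
R_eff = 1/U_eff = 15.538 ft²·°F·h/BTU

15.54 ft²·°F·h/BTU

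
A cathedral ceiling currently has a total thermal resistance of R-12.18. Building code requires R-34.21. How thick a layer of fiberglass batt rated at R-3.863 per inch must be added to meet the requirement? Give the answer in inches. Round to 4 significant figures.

ΔR = 34.21 − 12.18 = 22.03 ft²·°F·h/BTU
L = ΔR / (R/in) = 22.03/3.863 = 5.7028 in

5.703 in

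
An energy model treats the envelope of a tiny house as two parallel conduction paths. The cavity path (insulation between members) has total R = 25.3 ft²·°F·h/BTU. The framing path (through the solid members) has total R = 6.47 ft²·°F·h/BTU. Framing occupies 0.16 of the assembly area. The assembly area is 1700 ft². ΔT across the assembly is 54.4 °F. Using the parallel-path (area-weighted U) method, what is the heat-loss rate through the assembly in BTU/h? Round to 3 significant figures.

U_eff = 0.84/25.3 + 0.16/6.47 = 0.0332 + 0.02473 = 0.05793
R_eff = 1/U_eff = 17.26 ft²·°F·h/BTU
Q = 1700 × 54.4 / 17.26 = 5357 BTU/h

5360 BTU/h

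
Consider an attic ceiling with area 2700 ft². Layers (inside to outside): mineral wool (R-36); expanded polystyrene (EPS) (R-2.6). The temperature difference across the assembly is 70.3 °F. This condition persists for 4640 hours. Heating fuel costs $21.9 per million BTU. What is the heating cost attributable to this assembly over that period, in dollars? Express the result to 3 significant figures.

500 dollars

R_total = 36 + 2.6 = 38.6 ft²·°F·h/BTU
Q = 2700 × 70.3 / 38.6 = 4917 BTU/h
E = 4917 × 4640 = 22820000 BTU
Cost = 22820000/10⁶ × 21.9 = $499.7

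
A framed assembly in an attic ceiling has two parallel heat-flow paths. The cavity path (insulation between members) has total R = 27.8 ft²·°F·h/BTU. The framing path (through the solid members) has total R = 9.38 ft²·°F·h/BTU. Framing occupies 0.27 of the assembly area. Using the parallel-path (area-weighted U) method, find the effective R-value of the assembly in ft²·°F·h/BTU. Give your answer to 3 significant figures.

18.2 ft²·°F·h/BTU

U_eff = 0.73/27.8 + 0.27/9.38 = 0.02626 + 0.02878 = 0.05504
R_eff = 1/U_eff = 18.17 ft²·°F·h/BTU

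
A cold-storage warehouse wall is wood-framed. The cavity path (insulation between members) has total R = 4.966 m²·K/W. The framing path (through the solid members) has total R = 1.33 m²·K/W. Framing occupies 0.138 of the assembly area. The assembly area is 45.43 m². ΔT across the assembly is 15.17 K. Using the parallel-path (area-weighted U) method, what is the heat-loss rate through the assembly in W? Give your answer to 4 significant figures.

191.1 W

U_eff = 0.862/4.966 + 0.138/1.33 = 0.17358 + 0.10376 = 0.27734
R_eff = 1/U_eff = 3.6057 m²·K/W
Q = 45.43 × 15.17 / 3.6057 = 191.14 W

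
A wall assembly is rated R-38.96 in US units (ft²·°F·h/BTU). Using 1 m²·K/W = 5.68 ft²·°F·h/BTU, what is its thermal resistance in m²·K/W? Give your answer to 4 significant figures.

R_SI = 38.96/5.68 = 6.8592

6.859 m²·K/W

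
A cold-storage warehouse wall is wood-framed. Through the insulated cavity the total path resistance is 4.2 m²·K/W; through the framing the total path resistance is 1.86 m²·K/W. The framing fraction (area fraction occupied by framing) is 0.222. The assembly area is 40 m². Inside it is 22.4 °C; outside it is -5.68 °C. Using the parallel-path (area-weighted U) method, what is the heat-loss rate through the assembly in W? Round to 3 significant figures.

342 W

U_eff = 0.778/4.2 + 0.222/1.86 = 0.1852 + 0.1194 = 0.3046
R_eff = 1/U_eff = 3.283 m²·K/W
Q = 40 × (22.4 − (-5.68)) / 3.283 = 342.1 W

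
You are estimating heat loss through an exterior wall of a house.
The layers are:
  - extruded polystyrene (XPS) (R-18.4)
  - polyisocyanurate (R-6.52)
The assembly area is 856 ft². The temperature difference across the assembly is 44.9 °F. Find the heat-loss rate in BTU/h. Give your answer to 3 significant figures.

1540 BTU/h

R_total = 18.4 + 6.52 = 24.92 ft²·°F·h/BTU
Q = A·ΔT/R = 856 × 44.9 / 24.92 = 1542 BTU/h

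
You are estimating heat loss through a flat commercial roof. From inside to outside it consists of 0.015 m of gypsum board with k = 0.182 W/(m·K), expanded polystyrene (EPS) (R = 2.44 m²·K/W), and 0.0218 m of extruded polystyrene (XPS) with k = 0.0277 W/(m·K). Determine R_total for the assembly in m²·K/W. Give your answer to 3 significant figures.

0.015/0.182 = 0.08242
0.0218/0.0277 = 0.787
R_total = 0.08242 + 2.44 + 0.787 = 3.309 m²·K/W

3.31 m²·K/W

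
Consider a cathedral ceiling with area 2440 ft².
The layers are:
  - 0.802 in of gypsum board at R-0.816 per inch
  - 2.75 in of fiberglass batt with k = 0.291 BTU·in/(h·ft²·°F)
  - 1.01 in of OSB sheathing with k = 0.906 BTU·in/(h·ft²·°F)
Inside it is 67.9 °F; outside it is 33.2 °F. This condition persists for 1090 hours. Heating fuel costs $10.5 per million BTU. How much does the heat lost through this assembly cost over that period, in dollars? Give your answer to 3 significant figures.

86.4 dollars

0.802 × 0.816 = 0.6544
2.75/0.291 = 9.45
1.01/0.906 = 1.115
R_total = 0.6544 + 9.45 + 1.115 = 11.22 ft²·°F·h/BTU
Q = 2440 × (67.9 − 33.2) / 11.22 = 7547 BTU/h
E = 7547 × 1090 = 8226000 BTU
Cost = 8226000/10⁶ × 10.5 = $86.37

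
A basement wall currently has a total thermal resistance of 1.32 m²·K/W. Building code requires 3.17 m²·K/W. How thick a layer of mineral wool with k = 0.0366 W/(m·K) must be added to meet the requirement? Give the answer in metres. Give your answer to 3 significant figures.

0.0677 m

ΔR = 3.17 − 1.32 = 1.85 m²·K/W
L = ΔR × k = 1.85 × 0.0366 = 0.06771 m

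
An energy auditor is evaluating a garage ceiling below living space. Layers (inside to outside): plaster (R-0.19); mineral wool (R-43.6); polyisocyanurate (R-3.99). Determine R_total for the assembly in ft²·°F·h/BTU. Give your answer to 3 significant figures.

R_total = 0.19 + 43.6 + 3.99 = 47.78 ft²·°F·h/BTU

47.8 ft²·°F·h/BTU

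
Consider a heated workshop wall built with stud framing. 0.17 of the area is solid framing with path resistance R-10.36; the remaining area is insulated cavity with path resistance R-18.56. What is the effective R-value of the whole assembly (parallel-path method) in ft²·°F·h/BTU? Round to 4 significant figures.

U_eff = 0.83/18.56 + 0.17/10.36 = 0.04472 + 0.016409 = 0.061129
R_eff = 1/U_eff = 16.359 ft²·°F·h/BTU

16.36 ft²·°F·h/BTU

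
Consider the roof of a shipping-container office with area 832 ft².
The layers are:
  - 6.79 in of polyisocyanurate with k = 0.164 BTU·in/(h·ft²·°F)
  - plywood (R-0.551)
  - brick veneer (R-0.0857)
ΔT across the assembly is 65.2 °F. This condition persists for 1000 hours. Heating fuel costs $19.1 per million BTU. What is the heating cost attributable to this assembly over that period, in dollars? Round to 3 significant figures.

24.6 dollars

6.79/0.164 = 41.4
R_total = 41.4 + 0.551 + 0.0857 = 42.04 ft²·°F·h/BTU
Q = 832 × 65.2 / 42.04 = 1290 BTU/h
E = 1290 × 1000 = 1290000 BTU
Cost = 1290000/10⁶ × 19.1 = $24.65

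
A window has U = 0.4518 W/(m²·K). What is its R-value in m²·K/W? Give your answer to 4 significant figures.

2.213 m²·K/W

R = 1/U = 1/0.4518 = 2.2134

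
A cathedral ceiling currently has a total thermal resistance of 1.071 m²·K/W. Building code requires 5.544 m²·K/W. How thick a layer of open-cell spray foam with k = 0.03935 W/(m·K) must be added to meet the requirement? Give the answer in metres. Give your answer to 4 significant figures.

0.1760 m

ΔR = 5.544 − 1.071 = 4.473 m²·K/W
L = ΔR × k = 4.473 × 0.03935 = 0.17601 m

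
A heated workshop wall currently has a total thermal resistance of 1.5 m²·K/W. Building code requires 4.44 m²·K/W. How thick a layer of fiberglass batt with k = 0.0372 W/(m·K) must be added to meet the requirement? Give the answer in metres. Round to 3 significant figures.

ΔR = 4.44 − 1.5 = 2.94 m²·K/W
L = ΔR × k = 2.94 × 0.0372 = 0.1094 m

0.109 m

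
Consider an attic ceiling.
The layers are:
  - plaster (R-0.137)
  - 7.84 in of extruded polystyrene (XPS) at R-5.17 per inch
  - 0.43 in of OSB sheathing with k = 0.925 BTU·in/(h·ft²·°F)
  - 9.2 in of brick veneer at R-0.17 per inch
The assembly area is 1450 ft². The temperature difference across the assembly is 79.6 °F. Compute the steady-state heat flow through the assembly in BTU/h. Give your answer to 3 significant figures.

7.84 × 5.17 = 40.53
0.43/0.925 = 0.4649
9.2 × 0.17 = 1.564
R_total = 0.137 + 40.53 + 0.4649 + 1.564 = 42.7 ft²·°F·h/BTU
Q = A·ΔT/R = 1450 × 79.6 / 42.7 = 2703 BTU/h

2700 BTU/h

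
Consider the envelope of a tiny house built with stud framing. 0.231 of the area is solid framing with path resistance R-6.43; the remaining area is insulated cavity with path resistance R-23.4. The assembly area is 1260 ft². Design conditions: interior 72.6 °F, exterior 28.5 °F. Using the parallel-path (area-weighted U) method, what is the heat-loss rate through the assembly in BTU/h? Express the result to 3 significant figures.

3820 BTU/h

U_eff = 0.769/23.4 + 0.231/6.43 = 0.03286 + 0.03593 = 0.06879
R_eff = 1/U_eff = 14.54 ft²·°F·h/BTU
Q = 1260 × (72.6 − 28.5) / 14.54 = 3822 BTU/h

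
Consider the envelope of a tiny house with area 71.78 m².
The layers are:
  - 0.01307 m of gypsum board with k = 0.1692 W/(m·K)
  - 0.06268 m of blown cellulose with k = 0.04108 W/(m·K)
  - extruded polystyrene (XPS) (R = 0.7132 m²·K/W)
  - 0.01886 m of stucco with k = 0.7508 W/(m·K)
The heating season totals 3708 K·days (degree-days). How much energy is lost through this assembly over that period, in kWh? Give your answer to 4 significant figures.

2728 kWh

0.01307/0.1692 = 0.077246
0.06268/0.04108 = 1.5258
0.01886/0.7508 = 0.02512
R_total = 0.077246 + 1.5258 + 0.7132 + 0.02512 = 2.3414 m²·K/W
E = A × HDD × 24 / R / 1000 = 71.78 × 3708 × 24 / 2.3414 / 1000 = 2728.3 kWh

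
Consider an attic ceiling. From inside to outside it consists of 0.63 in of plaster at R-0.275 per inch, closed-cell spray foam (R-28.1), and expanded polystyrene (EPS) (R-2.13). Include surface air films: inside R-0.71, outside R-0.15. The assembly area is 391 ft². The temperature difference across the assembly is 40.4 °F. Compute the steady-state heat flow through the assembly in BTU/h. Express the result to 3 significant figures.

505 BTU/h

0.63 × 0.275 = 0.1733
R_total = 0.71 + 0.1733 + 28.1 + 2.13 + 0.15 = 31.26 ft²·°F·h/BTU
Q = A·ΔT/R = 391 × 40.4 / 31.26 = 505.3 BTU/h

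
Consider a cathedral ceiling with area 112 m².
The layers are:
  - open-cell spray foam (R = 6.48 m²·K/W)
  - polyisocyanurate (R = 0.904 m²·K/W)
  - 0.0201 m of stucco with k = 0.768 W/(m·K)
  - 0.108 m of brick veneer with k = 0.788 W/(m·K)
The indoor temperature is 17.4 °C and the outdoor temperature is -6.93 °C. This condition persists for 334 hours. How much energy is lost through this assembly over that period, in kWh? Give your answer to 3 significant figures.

121 kWh

0.0201/0.768 = 0.02617
0.108/0.788 = 0.1371
R_total = 6.48 + 0.904 + 0.02617 + 0.1371 = 7.547 m²·K/W
Q = 112 × (17.4 − (-6.93)) / 7.547 = 361.1 W
E = 361.1 W × 334 h / 1000 = 120.6 kWh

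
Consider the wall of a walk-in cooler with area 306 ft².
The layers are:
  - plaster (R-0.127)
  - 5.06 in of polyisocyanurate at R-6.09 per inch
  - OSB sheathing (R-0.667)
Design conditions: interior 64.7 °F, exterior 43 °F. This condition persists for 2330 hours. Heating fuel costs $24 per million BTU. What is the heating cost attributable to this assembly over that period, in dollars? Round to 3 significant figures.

5.06 × 6.09 = 30.82
R_total = 0.127 + 30.82 + 0.667 = 31.61 ft²·°F·h/BTU
Q = 306 × (64.7 − 43) / 31.61 = 210.1 BTU/h
E = 210.1 × 2330 = 489500 BTU
Cost = 489500/10⁶ × 24 = $11.75

11.7 dollars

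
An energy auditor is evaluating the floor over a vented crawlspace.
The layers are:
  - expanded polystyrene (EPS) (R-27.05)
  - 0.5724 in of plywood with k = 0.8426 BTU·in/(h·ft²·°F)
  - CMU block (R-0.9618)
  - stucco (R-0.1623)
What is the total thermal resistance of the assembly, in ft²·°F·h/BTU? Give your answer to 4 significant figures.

0.5724/0.8426 = 0.67933
R_total = 27.05 + 0.67933 + 0.9618 + 0.1623 = 28.853 ft²·°F·h/BTU

28.85 ft²·°F·h/BTU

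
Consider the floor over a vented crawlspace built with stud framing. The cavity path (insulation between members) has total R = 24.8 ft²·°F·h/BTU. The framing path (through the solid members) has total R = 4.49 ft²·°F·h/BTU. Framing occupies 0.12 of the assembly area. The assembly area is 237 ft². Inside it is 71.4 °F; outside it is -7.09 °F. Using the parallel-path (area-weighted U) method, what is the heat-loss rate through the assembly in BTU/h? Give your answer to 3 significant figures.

U_eff = 0.88/24.8 + 0.12/4.49 = 0.03548 + 0.02673 = 0.06221
R_eff = 1/U_eff = 16.07 ft²·°F·h/BTU
Q = 237 × (71.4 − (-7.09)) / 16.07 = 1157 BTU/h

1160 BTU/h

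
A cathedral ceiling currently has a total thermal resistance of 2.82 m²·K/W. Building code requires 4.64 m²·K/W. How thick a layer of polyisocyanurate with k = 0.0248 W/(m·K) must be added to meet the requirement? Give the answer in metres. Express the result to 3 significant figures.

0.0451 m

ΔR = 4.64 − 2.82 = 1.82 m²·K/W
L = ΔR × k = 1.82 × 0.0248 = 0.04514 m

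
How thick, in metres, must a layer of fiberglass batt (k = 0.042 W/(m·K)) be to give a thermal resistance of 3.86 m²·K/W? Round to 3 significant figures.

0.162 m

L = R·k = 3.86 × 0.042 = 0.1621 m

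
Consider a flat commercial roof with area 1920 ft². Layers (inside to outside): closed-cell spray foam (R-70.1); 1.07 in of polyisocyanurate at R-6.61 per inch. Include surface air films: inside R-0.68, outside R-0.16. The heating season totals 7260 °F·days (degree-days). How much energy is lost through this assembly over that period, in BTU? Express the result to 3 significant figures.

1.07 × 6.61 = 7.073
R_total = 0.68 + 70.1 + 7.073 + 0.16 = 78.01 ft²·°F·h/BTU
E = A × HDD × 24 / R = 1920 × 7260 × 24 / 78.01 = 4288000 BTU

4290000 BTU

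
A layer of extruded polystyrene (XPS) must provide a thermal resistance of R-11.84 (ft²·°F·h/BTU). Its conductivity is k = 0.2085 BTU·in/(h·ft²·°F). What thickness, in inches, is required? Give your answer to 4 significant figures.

L = R × k = 11.84 × 0.2085 = 2.4686 in

2.469 in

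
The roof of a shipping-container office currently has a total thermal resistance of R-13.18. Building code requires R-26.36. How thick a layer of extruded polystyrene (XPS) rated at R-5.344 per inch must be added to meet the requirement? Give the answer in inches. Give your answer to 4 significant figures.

2.466 in

ΔR = 26.36 − 13.18 = 13.18 ft²·°F·h/BTU
L = ΔR / (R/in) = 13.18/5.344 = 2.4663 in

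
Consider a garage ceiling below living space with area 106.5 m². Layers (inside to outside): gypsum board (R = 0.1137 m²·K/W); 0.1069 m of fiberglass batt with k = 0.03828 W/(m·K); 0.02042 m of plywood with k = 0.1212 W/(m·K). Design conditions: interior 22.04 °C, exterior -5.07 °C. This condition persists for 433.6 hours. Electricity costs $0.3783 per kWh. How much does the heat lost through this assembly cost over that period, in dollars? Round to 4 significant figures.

0.1069/0.03828 = 2.7926
0.02042/0.1212 = 0.16848
R_total = 0.1137 + 2.7926 + 0.16848 = 3.0748 m²·K/W
Q = 106.5 × (22.04 − (-5.07)) / 3.0748 = 939 W
E = 939 W × 433.6 h / 1000 = 407.15 kWh
Cost = 407.15 × 0.3783 = $154.03

154.0 dollars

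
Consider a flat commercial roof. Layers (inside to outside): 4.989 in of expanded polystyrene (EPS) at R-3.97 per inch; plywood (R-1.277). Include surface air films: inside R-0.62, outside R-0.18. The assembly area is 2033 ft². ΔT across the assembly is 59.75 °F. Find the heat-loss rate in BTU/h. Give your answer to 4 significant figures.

4.989 × 3.97 = 19.806
R_total = 0.62 + 19.806 + 1.277 + 0.18 = 21.883 ft²·°F·h/BTU
Q = A·ΔT/R = 2033 × 59.75 / 21.883 = 5550.9 BTU/h

5551 BTU/h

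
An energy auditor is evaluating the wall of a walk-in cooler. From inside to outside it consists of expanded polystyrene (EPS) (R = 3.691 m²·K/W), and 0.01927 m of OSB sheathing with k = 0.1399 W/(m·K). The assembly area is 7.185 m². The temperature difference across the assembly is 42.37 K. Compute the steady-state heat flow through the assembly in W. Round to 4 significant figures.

79.51 W

0.01927/0.1399 = 0.13774
R_total = 3.691 + 0.13774 = 3.8287 m²·K/W
Q = A·ΔT/R = 7.185 × 42.37 / 3.8287 = 79.511 W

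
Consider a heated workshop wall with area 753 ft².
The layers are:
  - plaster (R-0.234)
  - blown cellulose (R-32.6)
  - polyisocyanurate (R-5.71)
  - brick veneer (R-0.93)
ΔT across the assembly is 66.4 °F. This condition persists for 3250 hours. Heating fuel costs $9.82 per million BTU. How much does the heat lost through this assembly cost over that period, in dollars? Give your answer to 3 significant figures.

R_total = 0.234 + 32.6 + 5.71 + 0.93 = 39.47 ft²·°F·h/BTU
Q = 753 × 66.4 / 39.47 = 1267 BTU/h
E = 1267 × 3250 = 4117000 BTU
Cost = 4117000/10⁶ × 9.82 = $40.42

40.4 dollars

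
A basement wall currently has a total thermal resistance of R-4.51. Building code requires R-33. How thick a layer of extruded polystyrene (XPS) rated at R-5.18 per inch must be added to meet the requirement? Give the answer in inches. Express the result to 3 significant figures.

5.50 in

ΔR = 33 − 4.51 = 28.49 ft²·°F·h/BTU
L = ΔR / (R/in) = 28.49/5.18 = 5.5 in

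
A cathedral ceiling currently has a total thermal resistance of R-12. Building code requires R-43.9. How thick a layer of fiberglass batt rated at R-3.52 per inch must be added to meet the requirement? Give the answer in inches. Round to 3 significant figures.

9.06 in

ΔR = 43.9 − 12 = 31.9 ft²·°F·h/BTU
L = ΔR / (R/in) = 31.9/3.52 = 9.062 in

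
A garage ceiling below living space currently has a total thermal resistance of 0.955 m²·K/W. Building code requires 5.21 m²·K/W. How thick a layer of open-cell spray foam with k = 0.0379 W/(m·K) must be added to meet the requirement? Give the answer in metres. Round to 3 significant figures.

0.161 m

ΔR = 5.21 − 0.955 = 4.255 m²·K/W
L = ΔR × k = 4.255 × 0.0379 = 0.1613 m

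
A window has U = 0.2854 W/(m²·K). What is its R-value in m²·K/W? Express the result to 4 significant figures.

R = 1/U = 1/0.2854 = 3.5039

3.504 m²·K/W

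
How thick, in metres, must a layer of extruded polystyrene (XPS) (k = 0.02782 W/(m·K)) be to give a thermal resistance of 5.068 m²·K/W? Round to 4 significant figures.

0.1410 m

L = R·k = 5.068 × 0.02782 = 0.14099 m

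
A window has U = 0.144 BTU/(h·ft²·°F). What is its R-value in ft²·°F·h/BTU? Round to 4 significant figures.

6.944 ft²·°F·h/BTU

R = 1/U = 1/0.144 = 6.9444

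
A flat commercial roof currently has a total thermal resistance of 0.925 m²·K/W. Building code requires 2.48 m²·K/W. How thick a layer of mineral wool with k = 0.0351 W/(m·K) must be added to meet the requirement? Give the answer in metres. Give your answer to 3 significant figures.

ΔR = 2.48 − 0.925 = 1.555 m²·K/W
L = ΔR × k = 1.555 × 0.0351 = 0.05458 m

0.0546 m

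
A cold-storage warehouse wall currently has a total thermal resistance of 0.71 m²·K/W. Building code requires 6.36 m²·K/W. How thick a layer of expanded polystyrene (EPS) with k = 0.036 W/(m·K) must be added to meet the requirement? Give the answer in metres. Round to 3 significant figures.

ΔR = 6.36 − 0.71 = 5.65 m²·K/W
L = ΔR × k = 5.65 × 0.036 = 0.2034 m

0.203 m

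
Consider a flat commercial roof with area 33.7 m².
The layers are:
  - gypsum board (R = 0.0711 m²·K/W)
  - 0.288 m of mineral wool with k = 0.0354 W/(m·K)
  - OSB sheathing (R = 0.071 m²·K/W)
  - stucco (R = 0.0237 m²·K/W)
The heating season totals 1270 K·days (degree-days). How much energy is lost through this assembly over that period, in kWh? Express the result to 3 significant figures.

0.288/0.0354 = 8.136
R_total = 0.0711 + 8.136 + 0.071 + 0.0237 = 8.301 m²·K/W
E = A × HDD × 24 / R / 1000 = 33.7 × 1270 × 24 / 8.301 / 1000 = 123.7 kWh

124 kWh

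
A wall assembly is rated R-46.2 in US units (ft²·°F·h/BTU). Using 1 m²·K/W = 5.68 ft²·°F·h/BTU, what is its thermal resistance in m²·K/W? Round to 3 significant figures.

8.13 m²·K/W

R_SI = 46.2/5.68 = 8.134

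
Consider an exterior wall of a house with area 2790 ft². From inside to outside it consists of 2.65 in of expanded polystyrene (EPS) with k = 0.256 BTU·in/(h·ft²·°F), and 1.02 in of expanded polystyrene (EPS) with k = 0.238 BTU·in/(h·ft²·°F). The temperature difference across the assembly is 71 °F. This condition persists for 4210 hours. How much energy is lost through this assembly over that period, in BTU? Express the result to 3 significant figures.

2.65/0.256 = 10.35
1.02/0.238 = 4.286
R_total = 10.35 + 4.286 = 14.64 ft²·°F·h/BTU
Q = 2790 × 71 / 14.64 = 13530 BTU/h
E = 13530 × 4210 = 56980000 BTU

57000000 BTU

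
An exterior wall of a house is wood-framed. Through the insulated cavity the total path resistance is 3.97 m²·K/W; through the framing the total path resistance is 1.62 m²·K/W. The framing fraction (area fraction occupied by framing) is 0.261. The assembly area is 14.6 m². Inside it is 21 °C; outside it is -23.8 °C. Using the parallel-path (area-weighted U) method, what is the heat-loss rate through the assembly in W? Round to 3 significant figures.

227 W

U_eff = 0.739/3.97 + 0.261/1.62 = 0.1861 + 0.1611 = 0.3473
R_eff = 1/U_eff = 2.88 m²·K/W
Q = 14.6 × (21 − (-23.8)) / 2.88 = 227.1 W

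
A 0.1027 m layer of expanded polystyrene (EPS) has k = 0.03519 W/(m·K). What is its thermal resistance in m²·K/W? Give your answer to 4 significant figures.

2.918 m²·K/W

R = L/k = 0.1027/0.03519 = 2.9184 m²·K/W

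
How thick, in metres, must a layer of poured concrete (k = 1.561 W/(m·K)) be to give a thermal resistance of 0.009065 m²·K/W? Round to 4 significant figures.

0.01415 m

L = R·k = 0.009065 × 1.561 = 0.01415 m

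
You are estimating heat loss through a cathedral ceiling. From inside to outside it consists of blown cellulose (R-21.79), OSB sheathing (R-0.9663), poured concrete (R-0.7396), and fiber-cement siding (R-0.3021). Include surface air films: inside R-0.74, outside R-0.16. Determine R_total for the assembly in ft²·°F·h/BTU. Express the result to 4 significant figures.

24.70 ft²·°F·h/BTU

R_total = 0.74 + 21.79 + 0.9663 + 0.7396 + 0.3021 + 0.16 = 24.698 ft²·°F·h/BTU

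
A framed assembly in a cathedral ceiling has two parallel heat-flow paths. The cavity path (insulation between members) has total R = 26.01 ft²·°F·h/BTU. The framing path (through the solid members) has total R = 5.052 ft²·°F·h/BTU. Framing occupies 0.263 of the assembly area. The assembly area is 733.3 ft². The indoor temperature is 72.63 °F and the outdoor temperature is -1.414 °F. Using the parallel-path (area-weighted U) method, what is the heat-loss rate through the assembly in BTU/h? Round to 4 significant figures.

4365 BTU/h

U_eff = 0.737/26.01 + 0.263/5.052 = 0.028335 + 0.052059 = 0.080394
R_eff = 1/U_eff = 12.439 ft²·°F·h/BTU
Q = 733.3 × (72.63 − (-1.414)) / 12.439 = 4365.1 BTU/h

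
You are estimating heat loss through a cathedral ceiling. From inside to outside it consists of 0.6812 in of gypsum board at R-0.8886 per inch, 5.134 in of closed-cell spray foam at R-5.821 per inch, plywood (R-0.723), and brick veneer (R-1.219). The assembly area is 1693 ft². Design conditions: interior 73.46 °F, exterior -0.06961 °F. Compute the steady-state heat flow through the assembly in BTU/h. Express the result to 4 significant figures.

3838 BTU/h

0.6812 × 0.8886 = 0.60531
5.134 × 5.821 = 29.885
R_total = 0.60531 + 29.885 + 0.723 + 1.219 = 32.432 ft²·°F·h/BTU
Q = A·ΔT/R = 1693 × (73.46 − (-0.06961)) / 32.432 = 3838.3 BTU/h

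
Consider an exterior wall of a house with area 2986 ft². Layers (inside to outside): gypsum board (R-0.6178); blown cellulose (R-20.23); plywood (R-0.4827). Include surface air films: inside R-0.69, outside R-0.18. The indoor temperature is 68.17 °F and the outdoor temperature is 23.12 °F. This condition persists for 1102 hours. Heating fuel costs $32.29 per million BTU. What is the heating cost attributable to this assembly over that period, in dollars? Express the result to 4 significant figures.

215.6 dollars

R_total = 0.69 + 0.6178 + 20.23 + 0.4827 + 0.18 = 22.201 ft²·°F·h/BTU
Q = 2986 × (68.17 − 23.12) / 22.201 = 6059.3 BTU/h
E = 6059.3 × 1102 = 6677300 BTU
Cost = 6677300/10⁶ × 32.29 = $215.61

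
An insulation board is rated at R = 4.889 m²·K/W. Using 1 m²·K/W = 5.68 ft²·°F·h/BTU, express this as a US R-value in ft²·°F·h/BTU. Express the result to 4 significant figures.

27.77 ft²·°F·h/BTU

R_US = 4.889 × 5.68 = 27.77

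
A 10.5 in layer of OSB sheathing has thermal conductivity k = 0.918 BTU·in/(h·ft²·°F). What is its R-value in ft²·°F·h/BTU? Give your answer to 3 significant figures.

11.4 ft²·°F·h/BTU

R = L/k = 10.5/0.918 = 11.44 ft²·°F·h/BTU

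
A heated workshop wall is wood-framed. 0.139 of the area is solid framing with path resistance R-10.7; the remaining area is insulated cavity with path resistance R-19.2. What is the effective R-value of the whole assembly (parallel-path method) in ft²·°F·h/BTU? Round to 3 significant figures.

17.3 ft²·°F·h/BTU

U_eff = 0.861/19.2 + 0.139/10.7 = 0.04484 + 0.01299 = 0.05783
R_eff = 1/U_eff = 17.29 ft²·°F·h/BTU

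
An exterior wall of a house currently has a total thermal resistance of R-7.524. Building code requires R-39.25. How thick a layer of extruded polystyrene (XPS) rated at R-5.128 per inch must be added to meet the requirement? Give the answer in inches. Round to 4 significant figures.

6.187 in

ΔR = 39.25 − 7.524 = 31.726 ft²·°F·h/BTU
L = ΔR / (R/in) = 31.726/5.128 = 6.1868 in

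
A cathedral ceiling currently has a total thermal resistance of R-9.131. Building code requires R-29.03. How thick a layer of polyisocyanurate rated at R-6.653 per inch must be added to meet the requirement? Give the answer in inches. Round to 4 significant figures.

2.991 in

ΔR = 29.03 − 9.131 = 19.899 ft²·°F·h/BTU
L = ΔR / (R/in) = 19.899/6.653 = 2.991 in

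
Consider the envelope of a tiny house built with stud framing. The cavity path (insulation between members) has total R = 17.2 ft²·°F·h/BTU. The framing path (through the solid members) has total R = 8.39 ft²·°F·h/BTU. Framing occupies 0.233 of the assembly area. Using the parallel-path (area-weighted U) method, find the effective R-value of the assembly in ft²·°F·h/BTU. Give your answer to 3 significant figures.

13.8 ft²·°F·h/BTU

U_eff = 0.767/17.2 + 0.233/8.39 = 0.04459 + 0.02777 = 0.07236
R_eff = 1/U_eff = 13.82 ft²·°F·h/BTU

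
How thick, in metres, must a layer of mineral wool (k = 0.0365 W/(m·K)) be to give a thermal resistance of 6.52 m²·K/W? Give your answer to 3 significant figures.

L = R·k = 6.52 × 0.0365 = 0.238 m

0.238 m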